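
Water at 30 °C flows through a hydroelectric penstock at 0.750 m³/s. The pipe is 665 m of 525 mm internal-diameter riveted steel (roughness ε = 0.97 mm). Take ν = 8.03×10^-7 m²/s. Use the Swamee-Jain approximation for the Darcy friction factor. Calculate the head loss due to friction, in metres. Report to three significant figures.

h_f ≈ 17.9 m

V = 4Q/(πD²) = 4·0.750/(π·0.525²) = 3.465 m/s
Re = VD/ν = 3.465·0.525/8.03×10^-7 = 2.27×10^6 → turbulent
ε/D = 0.97/525 = 0.00185
Swamee-Jain: f = 0.02307
h_f = f(L/D)V²/(2g) = 0.02307·(665/0.525)·3.465²/(2·9.81) = 17.87 m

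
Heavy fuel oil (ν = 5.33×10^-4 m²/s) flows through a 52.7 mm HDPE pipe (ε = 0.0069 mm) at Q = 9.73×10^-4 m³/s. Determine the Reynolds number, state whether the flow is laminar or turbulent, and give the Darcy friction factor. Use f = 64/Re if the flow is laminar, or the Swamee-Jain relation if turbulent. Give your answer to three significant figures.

V = 4Q/(πD²) = 0.4461 m/s
Re = VD/ν = 0.4461·0.0527/5.33×10^-4 = 44.1
Re < 2300 → laminar → f = 64/Re = 1.451

Re ≈ 44.1; laminar; f = 64/Re ≈ 1.45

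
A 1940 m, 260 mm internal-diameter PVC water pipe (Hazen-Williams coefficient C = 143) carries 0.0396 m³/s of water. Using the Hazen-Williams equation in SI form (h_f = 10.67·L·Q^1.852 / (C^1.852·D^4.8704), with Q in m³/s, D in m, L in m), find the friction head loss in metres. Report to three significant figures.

h_f ≈ 3.77 m

h_f = 10.67·1940·0.0396^1.852 / (143^1.852·0.260^4.8704) = 3.772 m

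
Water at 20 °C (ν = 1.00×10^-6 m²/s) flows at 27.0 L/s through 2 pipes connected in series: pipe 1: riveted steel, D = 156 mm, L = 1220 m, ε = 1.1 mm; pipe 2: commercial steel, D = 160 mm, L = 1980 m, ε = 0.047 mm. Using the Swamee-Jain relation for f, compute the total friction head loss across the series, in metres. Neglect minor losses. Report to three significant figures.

H ≈ 47.3 m

Pipe 1: V = 1.413 m/s, Re = 2.20×10^5, ε/D = 0.00705, f = 0.03429, h_1 = f(L/D)V²/2g = 27.28 m
Pipe 2: V = 1.343 m/s, Re = 2.15×10^5, ε/D = 2.94×10^-4, f = 0.01761, h_2 = f(L/D)V²/2g = 20.03 m
Series → Q common, losses add: H = Σh = 47.30 m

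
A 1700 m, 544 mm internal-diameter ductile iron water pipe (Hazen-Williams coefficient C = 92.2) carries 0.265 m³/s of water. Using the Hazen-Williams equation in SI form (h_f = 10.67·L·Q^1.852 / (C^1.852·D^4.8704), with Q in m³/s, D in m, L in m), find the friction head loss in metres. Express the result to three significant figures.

h_f ≈ 6.91 m

h_f = 10.67·1700·0.265^1.852 / (92.2^1.852·0.544^4.8704) = 6.911 m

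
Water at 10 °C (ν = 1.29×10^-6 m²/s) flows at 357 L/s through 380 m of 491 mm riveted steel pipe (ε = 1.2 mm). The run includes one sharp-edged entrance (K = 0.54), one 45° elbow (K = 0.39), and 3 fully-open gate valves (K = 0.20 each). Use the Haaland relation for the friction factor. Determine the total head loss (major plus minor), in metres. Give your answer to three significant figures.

H_L ≈ 3.78 m

V = 4Q/(πD²) = 1.885 m/s; V²/2g = 0.1812 m
Re = 7.18×10^5, ε/D = 0.00244 → f = 0.02497 (Haaland)
Major: h_f = f(L/D)·V²/2g = 0.02497·773.9·0.1812 = 3.501 m
Minor: ΣK = 1.53; h_m = ΣK·V²/2g = 0.2772 m
Total H_L = 3.501 + 0.2772 = 3.778 m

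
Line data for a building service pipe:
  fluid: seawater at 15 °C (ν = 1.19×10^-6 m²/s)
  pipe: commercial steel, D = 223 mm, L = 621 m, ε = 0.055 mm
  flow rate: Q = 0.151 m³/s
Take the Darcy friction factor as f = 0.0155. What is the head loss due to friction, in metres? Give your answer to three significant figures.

h_f ≈ 32.9 m

V = 4Q/(πD²) = 4·0.151/(π·0.223²) = 3.866 m/s
h_f = f(L/D)V²/(2g) = 0.01550·(621/0.223)·3.866²/(2·9.81) = 32.88 m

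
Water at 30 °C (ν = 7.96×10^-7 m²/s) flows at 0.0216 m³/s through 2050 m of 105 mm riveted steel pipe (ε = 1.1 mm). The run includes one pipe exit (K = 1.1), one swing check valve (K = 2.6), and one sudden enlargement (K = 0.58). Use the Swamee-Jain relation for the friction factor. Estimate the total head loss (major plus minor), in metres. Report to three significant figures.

H_L ≈ 242 m

V = 4Q/(πD²) = 2.495 m/s; V²/2g = 0.3172 m
Re = 3.29×10^5, ε/D = 0.0105 → f = 0.03879 (Swamee-Jain)
Major: h_f = f(L/D)·V²/2g = 0.03879·19524·0.3172 = 240.2 m
Minor: ΣK = 4.28; h_m = ΣK·V²/2g = 1.357 m
Total H_L = 240.2 + 1.357 = 241.6 m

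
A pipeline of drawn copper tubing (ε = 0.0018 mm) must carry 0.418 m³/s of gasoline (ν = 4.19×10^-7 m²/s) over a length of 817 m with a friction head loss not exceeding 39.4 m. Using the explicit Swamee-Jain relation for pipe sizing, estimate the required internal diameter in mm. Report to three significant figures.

Swamee-Jain (Type III): D = 0.66·[ε^1.25·(LQ²/(gh_f))^4.75 + ν·Q^9.4·(L/(gh_f))^5.2]^0.04
LQ²/(gh_f) = 0.3693; L/(gh_f) = 2.114
Term 1 = ε^1.25·(…)^4.75 = 5.81×10^-10; Term 2 = ν·Q^9.4·(…)^5.2 = 5.64×10^-9
D = 0.66·(5.81×10^-10 + 5.64×10^-9)^0.04 = 0.3100 m = 310 mm
Check: V = 5.54 m/s, Re = 4.10×10^6, f = 0.009621, h_f = 39.7 m ≈ 39.4 m ✓

D ≈ 310 mm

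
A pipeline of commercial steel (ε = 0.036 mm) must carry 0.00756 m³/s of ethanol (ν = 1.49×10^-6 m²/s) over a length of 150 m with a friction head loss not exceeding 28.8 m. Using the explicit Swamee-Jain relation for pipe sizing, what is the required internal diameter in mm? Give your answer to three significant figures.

D ≈ 55.9 mm

Swamee-Jain (Type III): D = 0.66·[ε^1.25·(LQ²/(gh_f))^4.75 + ν·Q^9.4·(L/(gh_f))^5.2]^0.04
LQ²/(gh_f) = 3.034×10^-5; L/(gh_f) = 0.5309
Term 1 = ε^1.25·(…)^4.75 = 9.67×10^-28; Term 2 = ν·Q^9.4·(…)^5.2 = 6.33×10^-28
D = 0.66·(9.67×10^-28 + 6.33×10^-28)^0.04 = 0.05594 m = 55.9 mm
Check: V = 3.08 m/s, Re = 1.15×10^5, f = 0.02068, h_f = 26.7 m ≈ 28.8 m ✓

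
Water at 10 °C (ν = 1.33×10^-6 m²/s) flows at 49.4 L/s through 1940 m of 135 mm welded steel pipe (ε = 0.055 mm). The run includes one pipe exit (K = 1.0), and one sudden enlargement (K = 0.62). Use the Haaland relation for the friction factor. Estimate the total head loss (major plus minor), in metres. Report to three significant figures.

H_L ≈ 152 m

V = 4Q/(πD²) = 3.451 m/s; V²/2g = 0.6071 m
Re = 3.50×10^5, ε/D = 4.07×10^-4 → f = 0.01732 (Haaland)
Major: h_f = f(L/D)·V²/2g = 0.01732·14370·0.6071 = 151.1 m
Minor: ΣK = 1.62; h_m = ΣK·V²/2g = 0.9835 m
Total H_L = 151.1 + 0.9835 = 152.1 m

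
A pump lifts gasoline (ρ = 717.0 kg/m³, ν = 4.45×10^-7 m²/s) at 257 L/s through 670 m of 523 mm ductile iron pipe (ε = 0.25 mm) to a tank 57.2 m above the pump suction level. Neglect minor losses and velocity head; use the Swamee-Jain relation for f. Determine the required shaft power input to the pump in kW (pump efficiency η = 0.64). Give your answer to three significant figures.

V = 4Q/(πD²) = 1.196 m/s; Re = 1.41×10^6; ε/D = 4.78×10^-4; f = 0.01699
h_f = f(L/D)V²/2g = 1.588 m
Total head H = z + h_f = 57.2 + 1.588 = 58.79 m
P_hyd = ρgQH = 717.0·9.81·0.257·58.79 = 106.3 kW
P_shaft = P_hyd/η = 106.3/0.64 = 166.0 kW

P_shaft ≈ 166 kW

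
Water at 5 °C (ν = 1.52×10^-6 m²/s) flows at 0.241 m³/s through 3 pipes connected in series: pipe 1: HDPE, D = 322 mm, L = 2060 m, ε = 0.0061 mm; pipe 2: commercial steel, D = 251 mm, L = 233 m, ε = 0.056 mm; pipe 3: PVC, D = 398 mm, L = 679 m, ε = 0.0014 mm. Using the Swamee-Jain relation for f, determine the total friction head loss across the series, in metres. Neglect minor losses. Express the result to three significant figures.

Pipe 1: V = 2.959 m/s, Re = 6.27×10^5, ε/D = 1.89×10^-5, f = 0.01292, h_1 = f(L/D)V²/2g = 36.90 m
Pipe 2: V = 4.871 m/s, Re = 8.04×10^5, ε/D = 2.23×10^-4, f = 0.01520, h_2 = f(L/D)V²/2g = 17.06 m
Pipe 3: V = 1.937 m/s, Re = 5.07×10^5, ε/D = 3.52×10^-6, f = 0.01311, h_3 = f(L/D)V²/2g = 4.279 m
Series → Q common, losses add: H = Σh = 58.24 m

H ≈ 58.2 m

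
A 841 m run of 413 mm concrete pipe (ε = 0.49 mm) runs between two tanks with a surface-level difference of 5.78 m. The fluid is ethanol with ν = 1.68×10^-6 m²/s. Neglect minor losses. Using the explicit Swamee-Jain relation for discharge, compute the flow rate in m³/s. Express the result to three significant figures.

Q ≈ 0.217 m³/s

Swamee-Jain (Type II): Q = -0.965·√(gD⁵h_f/L)·ln[ε/(3.7D) + √(3.17ν²L/(gD³h_f))]
√(gD⁵h_f/L) = √(9.81·0.413⁵·5.78/841) = 0.02846
ε/(3.7D) = 3.21×10^-4; √(3.17ν²L/(gD³h_f)) = 4.34×10^-5
Q = -0.965·0.02846·ln(3.641×10^-4) = 0.2175 m³/s
Check: V = 1.62 m/s, Re = 3.99×10^5, f = 0.02127, h_f = 5.82 m ≈ 5.78 m ✓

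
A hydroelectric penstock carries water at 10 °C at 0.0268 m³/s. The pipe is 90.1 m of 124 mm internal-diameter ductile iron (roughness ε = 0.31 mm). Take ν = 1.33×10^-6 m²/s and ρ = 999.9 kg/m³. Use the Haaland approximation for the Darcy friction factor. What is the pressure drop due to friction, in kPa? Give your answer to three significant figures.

Δp ≈ 45.8 kPa

V = 4Q/(πD²) = 4·0.0268/(π·0.124²) = 2.219 m/s
Re = VD/ν = 2.219·0.124/1.33×10^-6 = 2.07×10^5 → turbulent
ε/D = 0.31/124 = 0.00250
Haaland: f = 0.02558
h_f = f(L/D)V²/(2g) = 0.02558·(90.1/0.124)·2.219²/(2·9.81) = 4.666 m
Δp = ρg·h_f = 999.9·9.81·4.666 = 45.76 kPa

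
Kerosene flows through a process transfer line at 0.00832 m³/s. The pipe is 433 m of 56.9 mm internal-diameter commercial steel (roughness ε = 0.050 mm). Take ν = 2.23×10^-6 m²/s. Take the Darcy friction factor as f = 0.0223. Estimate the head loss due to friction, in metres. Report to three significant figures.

h_f ≈ 92.6 m

V = 4Q/(πD²) = 4·0.00832/(π·0.0569²) = 3.272 m/s
h_f = f(L/D)V²/(2g) = 0.02230·(433/0.0569)·3.272²/(2·9.81) = 92.60 m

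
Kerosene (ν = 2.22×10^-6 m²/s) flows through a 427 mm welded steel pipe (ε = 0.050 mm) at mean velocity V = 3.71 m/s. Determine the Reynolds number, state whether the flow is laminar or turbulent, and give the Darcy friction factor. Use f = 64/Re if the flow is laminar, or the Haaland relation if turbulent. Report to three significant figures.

Re ≈ 7.14×10^5; turbulent; f ≈ 0.0140

Re = VD/ν = 3.710·0.427/2.22×10^-6 = 7.14×10^5
Re > 4000 → turbulent; ε/D = 1.17×10^-4
Haaland: f = 0.01395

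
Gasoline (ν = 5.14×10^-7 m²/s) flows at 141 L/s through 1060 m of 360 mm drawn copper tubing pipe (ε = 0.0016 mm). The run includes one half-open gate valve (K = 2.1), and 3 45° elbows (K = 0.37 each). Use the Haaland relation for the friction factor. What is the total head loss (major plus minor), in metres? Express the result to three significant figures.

H_L ≈ 3.69 m

V = 4Q/(πD²) = 1.385 m/s; V²/2g = 0.09780 m
Re = 9.70×10^5, ε/D = 4.44×10^-6 → f = 0.01172 (Haaland)
Major: h_f = f(L/D)·V²/2g = 0.01172·2944·0.09780 = 3.375 m
Minor: ΣK = 3.21; h_m = ΣK·V²/2g = 0.3139 m
Total H_L = 3.375 + 0.3139 = 3.689 m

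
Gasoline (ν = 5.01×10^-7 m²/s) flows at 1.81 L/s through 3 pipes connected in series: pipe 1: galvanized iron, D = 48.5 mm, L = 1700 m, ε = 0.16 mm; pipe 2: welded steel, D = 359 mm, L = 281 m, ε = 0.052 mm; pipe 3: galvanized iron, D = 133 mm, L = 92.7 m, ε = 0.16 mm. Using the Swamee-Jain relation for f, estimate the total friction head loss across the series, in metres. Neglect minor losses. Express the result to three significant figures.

Pipe 1: V = 0.9797 m/s, Re = 9.48×10^4, ε/D = 0.00330, f = 0.02842, h_1 = f(L/D)V²/2g = 48.74 m
Pipe 2: V = 0.01788 m/s, Re = 1.28×10^4, ε/D = 1.45×10^-4, f = 0.02925, h_2 = f(L/D)V²/2g = 3.731×10^-4 m
Pipe 3: V = 0.1303 m/s, Re = 3.46×10^4, ε/D = 0.00120, f = 0.02604, h_3 = f(L/D)V²/2g = 0.01570 m
Series → Q common, losses add: H = Σh = 48.76 m

H ≈ 48.8 m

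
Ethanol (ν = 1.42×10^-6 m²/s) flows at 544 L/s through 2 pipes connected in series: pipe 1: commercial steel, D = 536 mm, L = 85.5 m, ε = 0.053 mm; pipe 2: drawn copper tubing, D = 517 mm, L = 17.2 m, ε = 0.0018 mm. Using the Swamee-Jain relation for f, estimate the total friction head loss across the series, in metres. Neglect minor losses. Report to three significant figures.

Pipe 1: V = 2.411 m/s, Re = 9.10×10^5, ε/D = 9.89×10^-5, f = 0.01360, h_1 = f(L/D)V²/2g = 0.6427 m
Pipe 2: V = 2.591 m/s, Re = 9.43×10^5, ε/D = 3.48×10^-6, f = 0.01181, h_2 = f(L/D)V²/2g = 0.1344 m
Series → Q common, losses add: H = Σh = 0.7772 m

H ≈ 0.777 m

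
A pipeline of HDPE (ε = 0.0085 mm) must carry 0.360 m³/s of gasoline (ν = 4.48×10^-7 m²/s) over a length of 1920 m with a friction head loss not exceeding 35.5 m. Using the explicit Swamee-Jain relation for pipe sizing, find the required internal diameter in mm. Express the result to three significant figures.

Swamee-Jain (Type III): D = 0.66·[ε^1.25·(LQ²/(gh_f))^4.75 + ν·Q^9.4·(L/(gh_f))^5.2]^0.04
LQ²/(gh_f) = 0.7145; L/(gh_f) = 5.513
Term 1 = ε^1.25·(…)^4.75 = 9.30×10^-8; Term 2 = ν·Q^9.4·(…)^5.2 = 2.17×10^-7
D = 0.66·(9.30×10^-8 + 2.17×10^-7)^0.04 = 0.3624 m = 362 mm
Check: V = 3.49 m/s, Re = 2.82×10^6, f = 0.01078, h_f = 35.5 m ≈ 35.5 m ✓

D ≈ 362 mm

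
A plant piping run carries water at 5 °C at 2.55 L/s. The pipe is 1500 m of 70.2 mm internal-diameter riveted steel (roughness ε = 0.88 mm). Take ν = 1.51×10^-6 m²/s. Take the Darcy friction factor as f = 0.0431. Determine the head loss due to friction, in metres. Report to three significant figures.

V = 4Q/(πD²) = 4·0.00255/(π·0.0702²) = 0.6588 m/s
h_f = f(L/D)V²/(2g) = 0.04310·(1500/0.0702)·0.6588²/(2·9.81) = 20.37 m

h_f ≈ 20.4 m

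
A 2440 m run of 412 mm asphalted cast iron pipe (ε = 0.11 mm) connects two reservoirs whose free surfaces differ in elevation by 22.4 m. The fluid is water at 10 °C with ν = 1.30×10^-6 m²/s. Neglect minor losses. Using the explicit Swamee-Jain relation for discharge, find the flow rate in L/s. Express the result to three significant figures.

Swamee-Jain (Type II): Q = -0.965·√(gD⁵h_f/L)·ln[ε/(3.7D) + √(3.17ν²L/(gD³h_f))]
√(gD⁵h_f/L) = √(9.81·0.412⁵·22.4/2440) = 0.03270
ε/(3.7D) = 7.22×10^-5; √(3.17ν²L/(gD³h_f)) = 2.92×10^-5
Q = -0.965·0.03270·ln(1.013×10^-4) = 0.2902 m³/s
Check: V = 2.18 m/s, Re = 6.90×10^5, f = 0.01576, h_f = 22.5 m ≈ 22.4 m ✓

Q ≈ 290 L/s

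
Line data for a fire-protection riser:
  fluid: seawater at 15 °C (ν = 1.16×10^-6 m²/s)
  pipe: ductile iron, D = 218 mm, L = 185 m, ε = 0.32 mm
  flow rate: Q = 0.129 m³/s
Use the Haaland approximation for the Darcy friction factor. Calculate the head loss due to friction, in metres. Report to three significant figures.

V = 4Q/(πD²) = 4·0.129/(π·0.218²) = 3.456 m/s
Re = VD/ν = 3.456·0.218/1.16×10^-6 = 6.50×10^5 → turbulent
ε/D = 0.32/218 = 0.00147
Haaland: f = 0.02196
h_f = f(L/D)V²/(2g) = 0.02196·(185/0.218)·3.456²/(2·9.81) = 11.35 m

h_f ≈ 11.3 m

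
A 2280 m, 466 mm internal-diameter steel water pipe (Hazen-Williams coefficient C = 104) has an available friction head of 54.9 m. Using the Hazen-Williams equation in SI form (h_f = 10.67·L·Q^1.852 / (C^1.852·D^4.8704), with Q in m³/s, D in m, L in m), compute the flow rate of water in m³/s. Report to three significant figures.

Rearranging: Q = [h_f·C^1.852·D^4.8704 / (10.67·L)]^(1/1.852)
Q = [54.9·104^1.852·0.466^4.8704 / (10.67·2280)]^0.540 = 0.5199 m³/s

Q ≈ 0.520 m³/s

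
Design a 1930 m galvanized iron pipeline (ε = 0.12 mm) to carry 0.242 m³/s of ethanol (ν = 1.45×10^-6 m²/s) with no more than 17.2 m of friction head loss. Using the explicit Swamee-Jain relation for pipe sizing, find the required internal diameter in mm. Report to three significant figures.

Swamee-Jain (Type III): D = 0.66·[ε^1.25·(LQ²/(gh_f))^4.75 + ν·Q^9.4·(L/(gh_f))^5.2]^0.04
LQ²/(gh_f) = 0.6699; L/(gh_f) = 11.44
Term 1 = ε^1.25·(…)^4.75 = 1.87×10^-6; Term 2 = ν·Q^9.4·(…)^5.2 = 7.46×10^-7
D = 0.66·(1.87×10^-6 + 7.46×10^-7)^0.04 = 0.3947 m = 395 mm
Check: V = 1.98 m/s, Re = 5.38×10^5, f = 0.01632, h_f = 15.9 m ≈ 17.2 m ✓

D ≈ 395 mm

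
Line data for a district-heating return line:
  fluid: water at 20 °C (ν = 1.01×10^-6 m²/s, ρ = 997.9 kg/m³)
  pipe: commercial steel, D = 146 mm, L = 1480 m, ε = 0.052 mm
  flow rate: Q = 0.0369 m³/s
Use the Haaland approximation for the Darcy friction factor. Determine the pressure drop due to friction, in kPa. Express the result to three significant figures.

V = 4Q/(πD²) = 4·0.0369/(π·0.146²) = 2.204 m/s
Re = VD/ν = 2.204·0.146/1.01×10^-6 = 3.19×10^5 → turbulent
ε/D = 0.052/146 = 3.56×10^-4
Haaland: f = 0.01710
h_f = f(L/D)V²/(2g) = 0.01710·(1480/0.146)·2.204²/(2·9.81) = 42.92 m
Δp = ρg·h_f = 997.9·9.81·42.92 = 420.2 kPa

Δp ≈ 420 kPa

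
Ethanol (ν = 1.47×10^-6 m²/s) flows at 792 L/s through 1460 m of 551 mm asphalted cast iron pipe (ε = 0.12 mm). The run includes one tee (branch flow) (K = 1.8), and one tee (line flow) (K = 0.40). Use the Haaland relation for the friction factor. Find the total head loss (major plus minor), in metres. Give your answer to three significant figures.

H_L ≈ 23.1 m

V = 4Q/(πD²) = 3.321 m/s; V²/2g = 0.5623 m
Re = 1.24×10^6, ε/D = 2.18×10^-4 → f = 0.01465 (Haaland)
Major: h_f = f(L/D)·V²/2g = 0.01465·2650·0.5623 = 21.83 m
Minor: ΣK = 2.20; h_m = ΣK·V²/2g = 1.237 m
Total H_L = 21.83 + 1.237 = 23.06 m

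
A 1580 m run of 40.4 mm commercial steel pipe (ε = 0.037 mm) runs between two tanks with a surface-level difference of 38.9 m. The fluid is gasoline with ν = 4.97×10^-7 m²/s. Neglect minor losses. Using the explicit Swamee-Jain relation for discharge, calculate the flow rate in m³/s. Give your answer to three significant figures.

Swamee-Jain (Type II): Q = -0.965·√(gD⁵h_f/L)·ln[ε/(3.7D) + √(3.17ν²L/(gD³h_f))]
√(gD⁵h_f/L) = √(9.81·0.0404⁵·38.9/1580) = 1.612×10^-4
ε/(3.7D) = 2.48×10^-4; √(3.17ν²L/(gD³h_f)) = 2.22×10^-4
Q = -0.965·1.612×10^-4·ln(4.693×10^-4) = 0.001192 m³/s
Check: V = 0.930 m/s, Re = 7.56×10^4, f = 0.02271, h_f = 39.2 m ≈ 38.9 m ✓

Q ≈ 0.00119 m³/s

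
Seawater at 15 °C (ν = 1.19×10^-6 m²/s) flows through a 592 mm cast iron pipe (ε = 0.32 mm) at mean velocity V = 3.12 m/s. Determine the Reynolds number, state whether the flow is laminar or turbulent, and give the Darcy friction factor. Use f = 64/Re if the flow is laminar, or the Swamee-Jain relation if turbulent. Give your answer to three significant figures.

Re = VD/ν = 3.120·0.592/1.19×10^-6 = 1.55×10^6
Re > 4000 → turbulent; ε/D = 5.41×10^-4
Swamee-Jain: f = 0.01739

Re ≈ 1.55×10^6; turbulent; f ≈ 0.0174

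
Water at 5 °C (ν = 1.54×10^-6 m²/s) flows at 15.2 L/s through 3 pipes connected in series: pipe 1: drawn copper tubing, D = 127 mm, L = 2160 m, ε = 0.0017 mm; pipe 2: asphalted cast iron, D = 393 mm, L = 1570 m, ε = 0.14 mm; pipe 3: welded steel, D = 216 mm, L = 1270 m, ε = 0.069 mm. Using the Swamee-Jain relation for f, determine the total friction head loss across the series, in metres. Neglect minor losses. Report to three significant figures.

H ≈ 23.6 m

Pipe 1: V = 1.200 m/s, Re = 9.90×10^4, ε/D = 1.34×10^-5, f = 0.01798, h_1 = f(L/D)V²/2g = 22.44 m
Pipe 2: V = 0.1253 m/s, Re = 3.20×10^4, ε/D = 3.56×10^-4, f = 0.02411, h_2 = f(L/D)V²/2g = 0.07709 m
Pipe 3: V = 0.4148 m/s, Re = 5.82×10^4, ε/D = 3.19×10^-4, f = 0.02140, h_3 = f(L/D)V²/2g = 1.103 m
Series → Q common, losses add: H = Σh = 23.63 m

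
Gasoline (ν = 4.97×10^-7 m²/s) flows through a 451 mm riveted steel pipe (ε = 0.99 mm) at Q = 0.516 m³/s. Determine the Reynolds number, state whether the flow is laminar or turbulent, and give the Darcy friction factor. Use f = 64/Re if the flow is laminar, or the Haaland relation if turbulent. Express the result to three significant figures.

Re ≈ 2.93×10^6; turbulent; f ≈ 0.0241

V = 4Q/(πD²) = 3.230 m/s
Re = VD/ν = 3.230·0.451/4.97×10^-7 = 2.93×10^6
Re > 4000 → turbulent; ε/D = 0.00220
Haaland: f = 0.02411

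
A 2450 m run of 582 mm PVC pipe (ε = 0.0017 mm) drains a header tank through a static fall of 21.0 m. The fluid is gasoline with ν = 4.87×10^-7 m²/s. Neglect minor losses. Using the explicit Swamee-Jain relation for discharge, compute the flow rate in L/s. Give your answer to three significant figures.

Q ≈ 853 L/s

Swamee-Jain (Type II): Q = -0.965·√(gD⁵h_f/L)·ln[ε/(3.7D) + √(3.17ν²L/(gD³h_f))]
√(gD⁵h_f/L) = √(9.81·0.582⁵·21.0/2450) = 0.07493
ε/(3.7D) = 7.89×10^-7; √(3.17ν²L/(gD³h_f)) = 6.73×10^-6
Q = -0.965·0.07493·ln(7.524×10^-6) = 0.8531 m³/s
Check: V = 3.21 m/s, Re = 3.83×10^6, f = 0.009542, h_f = 21.1 m ≈ 21.0 m ✓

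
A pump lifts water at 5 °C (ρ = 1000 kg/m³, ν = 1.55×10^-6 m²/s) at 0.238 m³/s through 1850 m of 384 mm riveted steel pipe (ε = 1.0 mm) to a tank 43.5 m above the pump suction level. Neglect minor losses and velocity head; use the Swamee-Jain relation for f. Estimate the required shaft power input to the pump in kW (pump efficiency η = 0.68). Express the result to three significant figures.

P_shaft ≈ 240 kW

V = 4Q/(πD²) = 2.055 m/s; Re = 5.09×10^5; ε/D = 0.00260; f = 0.02556
h_f = f(L/D)V²/2g = 26.51 m
Total head H = z + h_f = 43.5 + 26.51 = 70.01 m
P_hyd = ρgQH = 1000·9.81·0.238·70.01 = 163.5 kW
P_shaft = P_hyd/η = 163.5/0.68 = 240.4 kW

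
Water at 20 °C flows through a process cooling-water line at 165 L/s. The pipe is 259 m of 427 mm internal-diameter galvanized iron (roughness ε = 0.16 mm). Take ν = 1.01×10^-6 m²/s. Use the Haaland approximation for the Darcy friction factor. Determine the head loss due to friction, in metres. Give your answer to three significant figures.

V = 4Q/(πD²) = 4·0.165/(π·0.427²) = 1.152 m/s
Re = VD/ν = 1.152·0.427/1.01×10^-6 = 4.87×10^5 → turbulent
ε/D = 0.16/427 = 3.75×10^-4
Haaland: f = 0.01675
h_f = f(L/D)V²/(2g) = 0.01675·(259/0.427)·1.152²/(2·9.81) = 0.6875 m

h_f ≈ 0.688 m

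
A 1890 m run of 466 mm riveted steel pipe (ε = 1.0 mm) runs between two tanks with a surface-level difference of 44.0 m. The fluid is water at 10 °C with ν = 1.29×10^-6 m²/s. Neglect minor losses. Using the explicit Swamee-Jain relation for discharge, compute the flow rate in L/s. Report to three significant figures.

Q ≈ 508 L/s

Swamee-Jain (Type II): Q = -0.965·√(gD⁵h_f/L)·ln[ε/(3.7D) + √(3.17ν²L/(gD³h_f))]
√(gD⁵h_f/L) = √(9.81·0.466⁵·44.0/1890) = 0.07084
ε/(3.7D) = 5.80×10^-4; √(3.17ν²L/(gD³h_f)) = 1.51×10^-5
Q = -0.965·0.07084·ln(5.951×10^-4) = 0.5077 m³/s
Check: V = 2.98 m/s, Re = 1.08×10^6, f = 0.02410, h_f = 44.1 m ≈ 44.0 m ✓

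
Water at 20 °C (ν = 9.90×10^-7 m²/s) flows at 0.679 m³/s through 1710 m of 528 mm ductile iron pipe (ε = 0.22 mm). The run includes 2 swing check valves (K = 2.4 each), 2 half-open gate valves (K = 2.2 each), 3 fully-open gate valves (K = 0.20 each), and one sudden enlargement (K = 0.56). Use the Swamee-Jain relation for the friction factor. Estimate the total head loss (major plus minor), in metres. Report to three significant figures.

V = 4Q/(πD²) = 3.101 m/s; V²/2g = 0.4901 m
Re = 1.65×10^6, ε/D = 4.17×10^-4 → f = 0.01647 (Swamee-Jain)
Major: h_f = f(L/D)·V²/2g = 0.01647·3239·0.4901 = 26.15 m
Minor: ΣK = 10.4; h_m = ΣK·V²/2g = 5.078 m
Total H_L = 26.15 + 5.078 = 31.23 m

H_L ≈ 31.2 m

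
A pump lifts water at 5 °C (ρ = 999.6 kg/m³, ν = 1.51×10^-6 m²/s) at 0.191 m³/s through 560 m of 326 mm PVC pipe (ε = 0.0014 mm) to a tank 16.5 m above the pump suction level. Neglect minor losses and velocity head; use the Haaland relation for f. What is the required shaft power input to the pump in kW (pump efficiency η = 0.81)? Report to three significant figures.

P_shaft ≈ 52.1 kW

V = 4Q/(πD²) = 2.288 m/s; Re = 4.94×10^5; ε/D = 4.29×10^-6; f = 0.01314
h_f = f(L/D)V²/2g = 6.023 m
Total head H = z + h_f = 16.5 + 6.023 = 22.52 m
P_hyd = ρgQH = 999.6·9.81·0.191·22.52 = 42.18 kW
P_shaft = P_hyd/η = 42.18/0.81 = 52.08 kW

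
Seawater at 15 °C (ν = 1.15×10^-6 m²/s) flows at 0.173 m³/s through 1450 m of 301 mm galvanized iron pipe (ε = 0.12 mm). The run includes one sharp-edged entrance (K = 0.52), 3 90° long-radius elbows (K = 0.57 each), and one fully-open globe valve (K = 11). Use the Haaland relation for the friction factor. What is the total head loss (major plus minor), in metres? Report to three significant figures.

V = 4Q/(πD²) = 2.431 m/s; V²/2g = 0.3013 m
Re = 6.36×10^5, ε/D = 3.99×10^-4 → f = 0.01670 (Haaland)
Major: h_f = f(L/D)·V²/2g = 0.01670·4817·0.3013 = 24.24 m
Minor: ΣK = 13.2; h_m = ΣK·V²/2g = 3.986 m
Total H_L = 24.24 + 3.986 = 28.23 m

H_L ≈ 28.2 m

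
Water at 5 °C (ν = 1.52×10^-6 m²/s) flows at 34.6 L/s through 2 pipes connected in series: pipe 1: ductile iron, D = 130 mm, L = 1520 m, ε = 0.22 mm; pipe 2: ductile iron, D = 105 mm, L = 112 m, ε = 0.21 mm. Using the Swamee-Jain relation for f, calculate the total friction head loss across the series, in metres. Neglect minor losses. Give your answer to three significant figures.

H ≈ 116 m

Pipe 1: V = 2.607 m/s, Re = 2.23×10^5, ε/D = 0.00169, f = 0.02348, h_1 = f(L/D)V²/2g = 95.08 m
Pipe 2: V = 3.996 m/s, Re = 2.76×10^5, ε/D = 0.00200, f = 0.02423, h_2 = f(L/D)V²/2g = 21.03 m
Series → Q common, losses add: H = Σh = 116.1 m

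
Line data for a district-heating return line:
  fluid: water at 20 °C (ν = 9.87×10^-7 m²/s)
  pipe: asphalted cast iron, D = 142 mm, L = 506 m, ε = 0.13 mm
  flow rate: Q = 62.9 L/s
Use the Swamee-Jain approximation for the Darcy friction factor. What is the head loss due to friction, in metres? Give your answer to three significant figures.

h_f ≈ 57.0 m

V = 4Q/(πD²) = 4·0.0629/(π·0.142²) = 3.972 m/s
Re = VD/ν = 3.972·0.142/9.87×10^-7 = 5.71×10^5 → turbulent
ε/D = 0.13/142 = 9.15×10^-4
Swamee-Jain: f = 0.01990
h_f = f(L/D)V²/(2g) = 0.01990·(506/0.142)·3.972²/(2·9.81) = 57.00 m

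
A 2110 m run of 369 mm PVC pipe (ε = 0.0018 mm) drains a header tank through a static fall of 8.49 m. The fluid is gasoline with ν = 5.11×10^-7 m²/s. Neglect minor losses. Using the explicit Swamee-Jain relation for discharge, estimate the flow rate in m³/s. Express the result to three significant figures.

Swamee-Jain (Type II): Q = -0.965·√(gD⁵h_f/L)·ln[ε/(3.7D) + √(3.17ν²L/(gD³h_f))]
√(gD⁵h_f/L) = √(9.81·0.369⁵·8.49/2110) = 0.01643
ε/(3.7D) = 1.32×10^-6; √(3.17ν²L/(gD³h_f)) = 2.04×10^-5
Q = -0.965·0.01643·ln(2.175×10^-5) = 0.1702 m³/s
Check: V = 1.59 m/s, Re = 1.15×10^6, f = 0.01147, h_f = 8.47 m ≈ 8.49 m ✓

Q ≈ 0.170 m³/s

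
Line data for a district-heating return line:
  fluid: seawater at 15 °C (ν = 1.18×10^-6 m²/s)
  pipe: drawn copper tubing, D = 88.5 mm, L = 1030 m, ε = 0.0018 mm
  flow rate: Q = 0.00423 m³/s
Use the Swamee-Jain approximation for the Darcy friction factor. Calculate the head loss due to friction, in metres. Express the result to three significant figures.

h_f ≈ 5.81 m

V = 4Q/(πD²) = 4·0.00423/(π·0.0885²) = 0.6876 m/s
Re = VD/ν = 0.6876·0.0885/1.18×10^-6 = 5.16×10^4 → turbulent
ε/D = 0.0018/88.5 = 2.03×10^-5
Swamee-Jain: f = 0.02070
h_f = f(L/D)V²/(2g) = 0.02070·(1030/0.0885)·0.6876²/(2·9.81) = 5.807 m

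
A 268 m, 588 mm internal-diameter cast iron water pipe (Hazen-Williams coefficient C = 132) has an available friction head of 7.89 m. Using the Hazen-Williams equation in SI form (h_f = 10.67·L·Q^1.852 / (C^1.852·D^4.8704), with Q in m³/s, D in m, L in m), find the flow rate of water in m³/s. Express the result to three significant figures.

Rearranging: Q = [h_f·C^1.852·D^4.8704 / (10.67·L)]^(1/1.852)
Q = [7.89·132^1.852·0.588^4.8704 / (10.67·268)]^0.540 = 1.356 m³/s

Q ≈ 1.36 m³/s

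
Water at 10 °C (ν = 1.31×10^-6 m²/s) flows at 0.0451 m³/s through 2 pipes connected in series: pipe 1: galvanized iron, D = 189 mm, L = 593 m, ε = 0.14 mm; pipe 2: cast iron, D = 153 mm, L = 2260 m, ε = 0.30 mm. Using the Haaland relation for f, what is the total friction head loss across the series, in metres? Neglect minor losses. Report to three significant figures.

Pipe 1: V = 1.608 m/s, Re = 2.32×10^5, ε/D = 7.41×10^-4, f = 0.01962, h_1 = f(L/D)V²/2g = 8.110 m
Pipe 2: V = 2.453 m/s, Re = 2.86×10^5, ε/D = 0.00196, f = 0.02391, h_2 = f(L/D)V²/2g = 108.3 m
Series → Q common, losses add: H = Σh = 116.4 m

H ≈ 116 m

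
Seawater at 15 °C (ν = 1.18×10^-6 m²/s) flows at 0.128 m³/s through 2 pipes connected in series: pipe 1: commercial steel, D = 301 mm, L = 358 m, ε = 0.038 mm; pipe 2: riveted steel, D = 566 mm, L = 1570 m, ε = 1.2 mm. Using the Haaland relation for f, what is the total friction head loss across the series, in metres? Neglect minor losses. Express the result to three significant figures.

H ≈ 3.78 m

Pipe 1: V = 1.799 m/s, Re = 4.59×10^5, ε/D = 1.26×10^-4, f = 0.01469, h_1 = f(L/D)V²/2g = 2.881 m
Pipe 2: V = 0.5087 m/s, Re = 2.44×10^5, ε/D = 0.00212, f = 0.02446, h_2 = f(L/D)V²/2g = 0.8950 m
Series → Q common, losses add: H = Σh = 3.776 m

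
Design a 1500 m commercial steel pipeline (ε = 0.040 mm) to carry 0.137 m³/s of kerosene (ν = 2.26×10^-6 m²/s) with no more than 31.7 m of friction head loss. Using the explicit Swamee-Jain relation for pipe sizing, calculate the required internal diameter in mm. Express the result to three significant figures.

Swamee-Jain (Type III): D = 0.66·[ε^1.25·(LQ²/(gh_f))^4.75 + ν·Q^9.4·(L/(gh_f))^5.2]^0.04
LQ²/(gh_f) = 0.09053; L/(gh_f) = 4.824
Term 1 = ε^1.25·(…)^4.75 = 3.53×10^-11; Term 2 = ν·Q^9.4·(…)^5.2 = 6.21×10^-11
D = 0.66·(3.53×10^-11 + 6.21×10^-11)^0.04 = 0.2625 m = 262 mm
Check: V = 2.53 m/s, Re = 2.94×10^5, f = 0.01595, h_f = 29.8 m ≈ 31.7 m ✓

D ≈ 262 mm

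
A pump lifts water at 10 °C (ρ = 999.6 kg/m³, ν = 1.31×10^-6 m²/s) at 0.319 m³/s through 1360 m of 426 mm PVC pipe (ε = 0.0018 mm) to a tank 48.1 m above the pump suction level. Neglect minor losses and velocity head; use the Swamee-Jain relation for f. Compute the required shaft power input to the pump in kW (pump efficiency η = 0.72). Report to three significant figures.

V = 4Q/(πD²) = 2.238 m/s; Re = 7.28×10^5; ε/D = 4.23×10^-6; f = 0.01234
h_f = f(L/D)V²/2g = 10.06 m
Total head H = z + h_f = 48.1 + 10.06 = 58.16 m
P_hyd = ρgQH = 999.6·9.81·0.319·58.16 = 181.9 kW
P_shaft = P_hyd/η = 181.9/0.72 = 252.7 kW

P_shaft ≈ 253 kW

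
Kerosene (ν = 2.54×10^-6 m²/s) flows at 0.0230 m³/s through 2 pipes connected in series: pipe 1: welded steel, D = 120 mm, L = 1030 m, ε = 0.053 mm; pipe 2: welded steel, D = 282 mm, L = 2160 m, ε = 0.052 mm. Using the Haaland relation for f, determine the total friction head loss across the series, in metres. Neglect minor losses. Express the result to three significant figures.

Pipe 1: V = 2.034 m/s, Re = 9.61×10^4, ε/D = 4.42×10^-4, f = 0.01993, h_1 = f(L/D)V²/2g = 36.05 m
Pipe 2: V = 0.3682 m/s, Re = 4.09×10^4, ε/D = 1.84×10^-4, f = 0.02217, h_2 = f(L/D)V²/2g = 1.173 m
Series → Q common, losses add: H = Σh = 37.23 m

H ≈ 37.2 m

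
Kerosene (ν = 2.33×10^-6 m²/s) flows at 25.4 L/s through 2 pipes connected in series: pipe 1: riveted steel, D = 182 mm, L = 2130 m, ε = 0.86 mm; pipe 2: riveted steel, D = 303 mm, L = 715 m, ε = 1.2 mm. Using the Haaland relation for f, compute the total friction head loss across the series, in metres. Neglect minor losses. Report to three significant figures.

H ≈ 18.1 m

Pipe 1: V = 0.9763 m/s, Re = 7.63×10^4, ε/D = 0.00473, f = 0.03106, h_1 = f(L/D)V²/2g = 17.66 m
Pipe 2: V = 0.3523 m/s, Re = 4.58×10^4, ε/D = 0.00396, f = 0.03045, h_2 = f(L/D)V²/2g = 0.4544 m
Series → Q common, losses add: H = Σh = 18.11 m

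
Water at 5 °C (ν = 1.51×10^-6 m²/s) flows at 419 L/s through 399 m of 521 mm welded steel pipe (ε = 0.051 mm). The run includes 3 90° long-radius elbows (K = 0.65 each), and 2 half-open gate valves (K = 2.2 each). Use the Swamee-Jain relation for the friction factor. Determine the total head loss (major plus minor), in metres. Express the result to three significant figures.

H_L ≈ 3.36 m

V = 4Q/(πD²) = 1.965 m/s; V²/2g = 0.1969 m
Re = 6.78×10^5, ε/D = 9.79×10^-5 → f = 0.01397 (Swamee-Jain)
Major: h_f = f(L/D)·V²/2g = 0.01397·765.8·0.1969 = 2.107 m
Minor: ΣK = 6.35; h_m = ΣK·V²/2g = 1.250 m
Total H_L = 2.107 + 1.250 = 3.357 m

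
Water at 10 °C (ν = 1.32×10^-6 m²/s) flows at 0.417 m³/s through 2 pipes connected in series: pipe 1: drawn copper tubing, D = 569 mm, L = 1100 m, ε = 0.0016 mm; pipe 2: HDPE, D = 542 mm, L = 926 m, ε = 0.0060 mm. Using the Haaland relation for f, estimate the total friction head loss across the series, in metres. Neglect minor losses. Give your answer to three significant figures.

H ≈ 6.78 m

Pipe 1: V = 1.640 m/s, Re = 7.07×10^5, ε/D = 2.81×10^-6, f = 0.01233, h_1 = f(L/D)V²/2g = 3.267 m
Pipe 2: V = 1.807 m/s, Re = 7.42×10^5, ε/D = 1.11×10^-5, f = 0.01235, h_2 = f(L/D)V²/2g = 3.514 m
Series → Q common, losses add: H = Σh = 6.781 m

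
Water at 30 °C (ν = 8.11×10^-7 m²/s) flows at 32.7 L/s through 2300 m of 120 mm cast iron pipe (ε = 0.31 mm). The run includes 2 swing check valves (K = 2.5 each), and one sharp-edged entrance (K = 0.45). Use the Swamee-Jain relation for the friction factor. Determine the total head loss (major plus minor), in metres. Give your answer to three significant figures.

V = 4Q/(πD²) = 2.891 m/s; V²/2g = 0.4261 m
Re = 4.28×10^5, ε/D = 0.00258 → f = 0.02558 (Swamee-Jain)
Major: h_f = f(L/D)·V²/2g = 0.02558·19167·0.4261 = 208.9 m
Minor: ΣK = 5.45; h_m = ΣK·V²/2g = 2.322 m
Total H_L = 208.9 + 2.322 = 211.2 m

H_L ≈ 211 m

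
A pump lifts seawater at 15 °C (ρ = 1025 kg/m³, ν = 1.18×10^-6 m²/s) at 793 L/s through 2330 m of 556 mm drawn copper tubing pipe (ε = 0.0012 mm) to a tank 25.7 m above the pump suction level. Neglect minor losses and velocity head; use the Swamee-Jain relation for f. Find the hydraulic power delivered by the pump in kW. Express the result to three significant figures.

V = 4Q/(πD²) = 3.266 m/s; Re = 1.54×10^6; ε/D = 2.16×10^-6; f = 0.01088
h_f = f(L/D)V²/2g = 24.79 m
Total head H = z + h_f = 25.7 + 24.79 = 50.49 m
P_hyd = ρgQH = 1025·9.81·0.793·50.49 = 402.6 kW

P_hyd ≈ 403 kW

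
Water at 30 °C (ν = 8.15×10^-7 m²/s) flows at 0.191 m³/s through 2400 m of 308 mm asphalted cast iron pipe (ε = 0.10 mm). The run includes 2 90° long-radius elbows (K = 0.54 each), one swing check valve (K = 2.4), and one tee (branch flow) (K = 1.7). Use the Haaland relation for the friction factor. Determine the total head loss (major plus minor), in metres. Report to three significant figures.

H_L ≈ 43.1 m

V = 4Q/(πD²) = 2.564 m/s; V²/2g = 0.3350 m
Re = 9.69×10^5, ε/D = 3.25×10^-4 → f = 0.01584 (Haaland)
Major: h_f = f(L/D)·V²/2g = 0.01584·7792·0.3350 = 41.34 m
Minor: ΣK = 5.18; h_m = ΣK·V²/2g = 1.735 m
Total H_L = 41.34 + 1.735 = 43.08 m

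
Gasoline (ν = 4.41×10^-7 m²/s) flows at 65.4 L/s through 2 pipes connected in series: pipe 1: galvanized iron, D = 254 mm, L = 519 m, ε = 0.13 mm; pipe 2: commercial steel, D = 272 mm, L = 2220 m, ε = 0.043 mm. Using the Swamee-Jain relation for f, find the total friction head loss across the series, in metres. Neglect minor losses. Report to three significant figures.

H ≈ 10.8 m

Pipe 1: V = 1.291 m/s, Re = 7.43×10^5, ε/D = 5.12×10^-4, f = 0.01755, h_1 = f(L/D)V²/2g = 3.045 m
Pipe 2: V = 1.126 m/s, Re = 6.94×10^5, ε/D = 1.58×10^-4, f = 0.01467, h_2 = f(L/D)V²/2g = 7.731 m
Series → Q common, losses add: H = Σh = 10.78 m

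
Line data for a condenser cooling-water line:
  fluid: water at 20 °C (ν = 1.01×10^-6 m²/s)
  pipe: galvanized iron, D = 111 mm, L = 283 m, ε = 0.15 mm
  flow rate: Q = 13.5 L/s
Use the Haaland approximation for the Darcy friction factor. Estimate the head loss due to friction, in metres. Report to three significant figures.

h_f ≈ 5.69 m

V = 4Q/(πD²) = 4·0.0135/(π·0.111²) = 1.395 m/s
Re = VD/ν = 1.395·0.111/1.01×10^-6 = 1.53×10^5 → turbulent
ε/D = 0.15/111 = 0.00135
Haaland: f = 0.02250
h_f = f(L/D)V²/(2g) = 0.02250·(283/0.111)·1.395²/(2·9.81) = 5.691 m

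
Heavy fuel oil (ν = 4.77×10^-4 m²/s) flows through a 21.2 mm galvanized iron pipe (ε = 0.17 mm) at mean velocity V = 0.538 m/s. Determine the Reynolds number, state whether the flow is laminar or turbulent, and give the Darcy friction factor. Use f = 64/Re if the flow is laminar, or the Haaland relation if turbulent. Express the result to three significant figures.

Re ≈ 23.9; laminar; f = 64/Re ≈ 2.68

Re = VD/ν = 0.5380·0.0212/4.77×10^-4 = 23.9
Re < 2300 → laminar → f = 64/Re = 2.677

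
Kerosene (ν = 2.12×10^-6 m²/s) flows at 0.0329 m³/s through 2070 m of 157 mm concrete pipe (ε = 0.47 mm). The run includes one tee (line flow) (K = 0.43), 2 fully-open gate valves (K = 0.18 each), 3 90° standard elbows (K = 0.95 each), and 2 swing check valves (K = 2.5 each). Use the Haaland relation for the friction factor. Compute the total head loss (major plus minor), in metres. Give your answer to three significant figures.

V = 4Q/(πD²) = 1.699 m/s; V²/2g = 0.1472 m
Re = 1.26×10^5, ε/D = 0.00299 → f = 0.02714 (Haaland)
Major: h_f = f(L/D)·V²/2g = 0.02714·13185·0.1472 = 52.68 m
Minor: ΣK = 8.64; h_m = ΣK·V²/2g = 1.272 m
Total H_L = 52.68 + 1.272 = 53.95 m

H_L ≈ 54.0 m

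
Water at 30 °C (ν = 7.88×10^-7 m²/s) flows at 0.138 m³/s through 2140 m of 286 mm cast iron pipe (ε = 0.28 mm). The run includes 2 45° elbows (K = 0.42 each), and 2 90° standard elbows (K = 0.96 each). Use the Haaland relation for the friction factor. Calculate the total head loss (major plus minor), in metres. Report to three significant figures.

H_L ≈ 35.7 m

V = 4Q/(πD²) = 2.148 m/s; V²/2g = 0.2352 m
Re = 7.80×10^5, ε/D = 9.79×10^-4 → f = 0.01992 (Haaland)
Major: h_f = f(L/D)·V²/2g = 0.01992·7483·0.2352 = 35.05 m
Minor: ΣK = 2.76; h_m = ΣK·V²/2g = 0.6491 m
Total H_L = 35.05 + 0.6491 = 35.70 m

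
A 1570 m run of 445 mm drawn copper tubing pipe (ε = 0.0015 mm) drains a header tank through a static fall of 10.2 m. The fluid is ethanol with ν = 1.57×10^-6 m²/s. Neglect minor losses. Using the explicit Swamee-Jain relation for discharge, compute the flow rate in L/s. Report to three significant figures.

Swamee-Jain (Type II): Q = -0.965·√(gD⁵h_f/L)·ln[ε/(3.7D) + √(3.17ν²L/(gD³h_f))]
√(gD⁵h_f/L) = √(9.81·0.445⁵·10.2/1570) = 0.03335
ε/(3.7D) = 9.11×10^-7; √(3.17ν²L/(gD³h_f)) = 3.73×10^-5
Q = -0.965·0.03335·ln(3.821×10^-5) = 0.3274 m³/s
Check: V = 2.10 m/s, Re = 5.97×10^5, f = 0.01275, h_f = 10.2 m ≈ 10.2 m ✓

Q ≈ 327 L/s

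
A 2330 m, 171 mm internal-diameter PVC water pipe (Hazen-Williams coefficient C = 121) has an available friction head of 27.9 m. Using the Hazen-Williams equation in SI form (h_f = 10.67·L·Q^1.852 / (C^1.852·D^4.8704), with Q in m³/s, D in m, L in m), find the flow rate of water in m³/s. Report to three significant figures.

Q ≈ 0.0297 m³/s

Rearranging: Q = [h_f·C^1.852·D^4.8704 / (10.67·L)]^(1/1.852)
Q = [27.9·121^1.852·0.171^4.8704 / (10.67·2330)]^0.540 = 0.02971 m³/s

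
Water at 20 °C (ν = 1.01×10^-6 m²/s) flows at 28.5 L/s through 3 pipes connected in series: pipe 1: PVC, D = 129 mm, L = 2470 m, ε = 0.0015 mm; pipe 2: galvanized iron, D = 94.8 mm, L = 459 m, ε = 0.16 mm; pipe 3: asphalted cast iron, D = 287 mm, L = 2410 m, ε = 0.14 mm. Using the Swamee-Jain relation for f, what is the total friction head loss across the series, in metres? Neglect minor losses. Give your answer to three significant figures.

H ≈ 163 m

Pipe 1: V = 2.181 m/s, Re = 2.79×10^5, ε/D = 1.16×10^-5, f = 0.01471, h_1 = f(L/D)V²/2g = 68.25 m
Pipe 2: V = 4.038 m/s, Re = 3.79×10^5, ε/D = 0.00169, f = 0.02307, h_2 = f(L/D)V²/2g = 92.83 m
Pipe 3: V = 0.4405 m/s, Re = 1.25×10^5, ε/D = 4.88×10^-4, f = 0.01981, h_3 = f(L/D)V²/2g = 1.645 m
Series → Q common, losses add: H = Σh = 162.7 m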